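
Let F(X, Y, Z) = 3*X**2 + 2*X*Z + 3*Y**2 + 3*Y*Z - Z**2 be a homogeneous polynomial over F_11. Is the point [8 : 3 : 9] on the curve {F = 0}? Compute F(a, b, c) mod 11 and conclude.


F(8,3,9) ≡ 0 (mod 11); P is on the curve.

Evaluate F(8, 3, 9) term-by-term (mod 11).
  3*X**2 ↦ 3·64·1·1 = 192
  2*X*Z ↦ 2·8·1·9 = 144
  3*Y**2 ↦ 3·1·9·1 = 27
  3*Y*Z ↦ 3·1·3·9 = 81
  -Z**2 ↦ -1·1·1·81 = -81
Sum: F(8, 3, 9) = (192) + (144) + (27) + (81) + (-81) = 363.
Reducing mod 11: 363 ≡ 0 (mod 11).
Since F(a, b, c) ≡ 0 (mod 11), P lies on the curve.


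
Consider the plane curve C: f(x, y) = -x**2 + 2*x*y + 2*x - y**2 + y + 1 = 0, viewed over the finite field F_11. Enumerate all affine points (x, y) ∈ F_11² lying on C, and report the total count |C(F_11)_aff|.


Affine F_11-points: {(0, 4), (0, 8), (4, 3), (4, 6), (6, 1), (7, 7), (7, 8), (9, 1), (9, 7), (10, 4), (10, 6)}; count = 11.

For each of the 121 pairs (x, y) ∈ F_11², evaluate f(x, y) mod 11. Record the zeros.
  x = 0: [0↦1, 1↦1, 2↦10, 3↦6, 4↦0, 5↦3, 6↦4, 7↦3, 8↦0, 9↦6, 10↦10]  zeros at y ∈ {4, 8}
  x = 1: [0↦2, 1↦4, 2↦4, 3↦2, 4↦9, 5↦3, 6↦6, 7↦7, 8↦6, 9↦3, 10↦9]  zeros at y ∈ ∅
  x = 2: [0↦1, 1↦5, 2↦7, 3↦7, 4↦5, 5↦1, 6↦6, 7↦9, 8↦10, 9↦9, 10↦6]  zeros at y ∈ ∅
  x = 3: [0↦9, 1↦4, 2↦8, 3↦10, 4↦10, 5↦8, 6↦4, 7↦9, 8↦1, 9↦2, 10↦1]  zeros at y ∈ ∅
  x = 4: [0↦4, 1↦1, 2↦7, 3↦0, 4↦2, 5↦2, 6↦0, 7↦7, 8↦1, 9↦4, 10↦5]  zeros at y ∈ {3, 6}
  x = 5: [0↦8, 1↦7, 2↦4, 3↦10, 4↦3, 5↦5, 6↦5, 7↦3, 8↦10, 9↦4, 10↦7]  zeros at y ∈ ∅
  x = 6: [0↦10, 1↦0, 2↦10, 3↦7, 4↦2, 5↦6, 6↦8, 7↦8, 8↦6, 9↦2, 10↦7]  zeros at y ∈ {1}
  x = 7: [0↦10, 1↦2, 2↦3, 3↦2, 4↦10, 5↦5, 6↦9, 7↦0, 8↦0, 9↦9, 10↦5]  zeros at y ∈ {7, 8}
  x = 8: [0↦8, 1↦2, 2↦5, 3↦6, 4↦5, 5↦2, 6↦8, 7↦1, 8↦3, 9↦3, 10↦1]  zeros at y ∈ ∅
  x = 9: [0↦4, 1↦0, 2↦5, 3↦8, 4↦9, 5↦8, 6↦5, 7↦0, 8↦4, 9↦6, 10↦6]  zeros at y ∈ {1, 7}
  x = 10: [0↦9, 1↦7, 2↦3, 3↦8, 4↦0, 5↦1, 6↦0, 7↦8, 8↦3, 9↦7, 10↦9]  zeros at y ∈ {4, 6}
Collecting zeros: affine points = {(0, 4), (0, 8), (4, 3), (4, 6), (6, 1), (7, 7), (7, 8), (9, 1), (9, 7), (10, 4), (10, 6)}.
Total count |C(F_11)_aff| = 11.


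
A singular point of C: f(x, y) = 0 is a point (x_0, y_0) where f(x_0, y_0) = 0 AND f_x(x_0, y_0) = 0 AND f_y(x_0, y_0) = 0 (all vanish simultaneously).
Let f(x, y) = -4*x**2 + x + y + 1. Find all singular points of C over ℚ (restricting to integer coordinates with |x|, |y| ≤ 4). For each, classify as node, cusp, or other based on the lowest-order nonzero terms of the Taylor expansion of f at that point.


No singular points in the scanned grid; C is smooth there.

Compute partial derivatives:
  f_x = 1 - 8*x.
  f_y = 1.
f_y = 1 is a nonzero constant, so f_y never vanishes: no point (x, y) can satisfy f = f_x = f_y = 0. In particular no (x, y) ∈ {−4, ..., 4}² is singular; the curve is smooth.


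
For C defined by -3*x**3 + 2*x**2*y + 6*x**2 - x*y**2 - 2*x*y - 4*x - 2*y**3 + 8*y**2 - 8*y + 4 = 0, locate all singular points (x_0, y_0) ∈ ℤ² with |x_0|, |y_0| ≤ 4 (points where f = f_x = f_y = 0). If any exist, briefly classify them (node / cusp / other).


Singular points: {(1, 1)}; classification: node.

Compute partial derivatives:
  f_x = -9*x**2 + 4*x*y + 12*x - y**2 - 2*y - 4.
  f_y = 2*x**2 - 2*x*y - 2*x - 6*y**2 + 16*y - 8.
Scan x_0 ∈ {−4, ..., 4}. For each x_0, f_y(x_0, y) is a polynomial in y; find its integer roots y ∈ {−4, ..., 4}, then test f_x and f at those candidates.
  x = -4: f_y(-4, y) = -6*y**2 + 24*y + 32; no integer root y with |y| ≤ 4.
  x = -3: f_y(-3, y) = -6*y**2 + 22*y + 16; no integer root y with |y| ≤ 4.
  x = -2: f_y(-2, y) = -6*y**2 + 20*y + 4; no integer root y with |y| ≤ 4.
  x = -1: f_y(-1, y) = -6*y**2 + 18*y - 4; no integer root y with |y| ≤ 4.
  x = 0: f_y(0, y) = -6*y**2 + 16*y - 8; vanishes at y ∈ {2}. (0, 2): f_x = -12 ≠ 0.
  x = 1: f_y(1, y) = -6*y**2 + 14*y - 8; vanishes at y ∈ {1}. (1, 1): f_x = 0, f = 0 — SINGULAR.
  x = 2: f_y(2, y) = -6*y**2 + 12*y - 4; no integer root y with |y| ≤ 4.
  x = 3: f_y(3, y) = -6*y**2 + 10*y + 4; vanishes at y ∈ {2}. (3, 2): f_x = -33 ≠ 0.
  x = 4: f_y(4, y) = -6*y**2 + 8*y + 16; no integer root y with |y| ≤ 4.
Only singular point on the grid: (1, 1).
Classify: substitute x = 1 + u, y = 1 + v and expand: f = -3*u**3 + 2*u**2*v - u**2 - u*v**2 - 2*v**3 + v**2.
No constant or linear terms (consistent with a singular point). Quadratic part: -u**2 + v**2. Cubic part: -3*u**3 + 2*u**2*v - u*v**2 - 2*v**3.
The quadratic part v**2 - u**2 = (v − u)(v + u) splits into two distinct linear factors, so there are two distinct tangent lines y − 1 = ±(x − 1) — this is a node (ordinary double point).
Classification: node.


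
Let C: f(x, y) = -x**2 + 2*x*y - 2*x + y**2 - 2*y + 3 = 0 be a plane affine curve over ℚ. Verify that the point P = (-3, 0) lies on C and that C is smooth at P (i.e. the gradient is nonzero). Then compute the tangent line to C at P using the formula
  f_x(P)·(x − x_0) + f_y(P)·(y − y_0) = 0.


Tangent line at P: 4*x - 8*y + 12 = 0.

Step 1: f(-3, 0) = 0, so P lies on C.
Step 2: partial derivatives
  f_x(x, y) = -2*x + 2*y - 2, f_y(x, y) = 2*x + 2*y - 2.
  f_x(P) = 4, f_y(P) = -8 (gradient nonzero, so P is smooth).
Step 3: tangent line at P: 4·(x − -3) + -8·(y − 0) = 0.
Expanding: 4*x - 8*y + 12 = 0.


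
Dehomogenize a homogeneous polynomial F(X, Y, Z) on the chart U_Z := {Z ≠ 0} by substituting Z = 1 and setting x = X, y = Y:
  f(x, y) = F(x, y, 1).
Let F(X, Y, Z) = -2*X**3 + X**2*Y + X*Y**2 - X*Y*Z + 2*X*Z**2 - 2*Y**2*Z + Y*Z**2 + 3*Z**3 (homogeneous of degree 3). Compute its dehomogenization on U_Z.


f(x, y) = -2*x**3 + x**2*y + x*y**2 - x*y + 2*x - 2*y**2 + y + 3

On U_Z we set Z = 1. Each monomial c·X^i·Y^j·Z^k in F becomes c·x^i·y^j·1^k = c·x^i·y^j.
Substituting Z = 1: F(X, Y, 1) = -2*x**3 + x**2*y + x*y**2 - x*y + 2*x - 2*y**2 + y + 3.
Note: deg(f) ≤ deg(F) = 3; strict inequality happens when F is divisible by Z (lost terms).


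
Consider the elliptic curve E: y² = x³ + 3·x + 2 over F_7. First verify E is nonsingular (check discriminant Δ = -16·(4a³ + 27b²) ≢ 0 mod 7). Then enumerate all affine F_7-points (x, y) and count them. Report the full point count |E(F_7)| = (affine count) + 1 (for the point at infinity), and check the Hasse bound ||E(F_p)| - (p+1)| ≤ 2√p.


Affine points = {(0, 3), (0, 4), (2, 3), (2, 4), (4, 1), (4, 6), (5, 3), (5, 4)}; affine count = 8; |E(F_7)| = 9.

Discriminant check: Δ ∝ 4a³ + 27b² = 4·3³ + 27·2² = 4·27 + 27·4 ≡ 6 (mod 7). Nonzero ⇒ E is nonsingular.
For each x ∈ F_7, compute rhs = x³ + 3·x + 2 mod 7, then count y ∈ F_7 with y² ≡ rhs.
  x = 0: rhs = 2, matching y values: 3, 4 (2 points).
  x = 1: rhs = 6, matching y values: none (0 points).
  x = 2: rhs = 2, matching y values: 3, 4 (2 points).
  x = 3: rhs = 3, matching y values: none (0 points).
  x = 4: rhs = 1, matching y values: 1, 6 (2 points).
  x = 5: rhs = 2, matching y values: 3, 4 (2 points).
  x = 6: rhs = 5, matching y values: none (0 points).
Total affine count: 8.
Full point count |E(F_7)| = 8 + 1 = 9.
Hasse bound: |9 − (7+1)| = |1| = 1 ≤ 2√7 ≈ 5.2915 ✓.


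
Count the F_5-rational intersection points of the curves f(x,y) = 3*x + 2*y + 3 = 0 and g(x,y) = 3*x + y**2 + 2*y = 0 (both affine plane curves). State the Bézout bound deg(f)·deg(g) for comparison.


Common zeros: ∅; count = 0; Bézout bound = 2.

deg(f) = 1, deg(g) = 2, so Bézout bound = 2.
Scan x ∈ F_5. For each x, list the y ∈ F_5 with f(x, y) ≡ 0 and those with g(x, y) ≡ 0 (mod 5); the common zeros in that column are the intersection.
  x = 0: f ≡ 0 at y ∈ {1}; g ≡ 0 at y ∈ {0, 3}; common: ∅.
  x = 1: f ≡ 0 at y ∈ {2}; g ≡ 0 at y ∈ ∅; common: ∅.
  x = 2: f ≡ 0 at y ∈ {3}; g ≡ 0 at y ∈ {4}; common: ∅.
  x = 3: f ≡ 0 at y ∈ {4}; g ≡ 0 at y ∈ ∅; common: ∅.
  x = 4: f ≡ 0 at y ∈ {0}; g ≡ 0 at y ∈ {1, 2}; common: ∅.
Collecting: common zeros = ∅, so the count is 0.
Comparison with the Bézout bound: 0 ≤ 2 = deg(f)·deg(g), as expected for curves with no common component (the affine F_5-count falls short of the bound because intersections may lie at infinity, over extension fields, or carry multiplicity).


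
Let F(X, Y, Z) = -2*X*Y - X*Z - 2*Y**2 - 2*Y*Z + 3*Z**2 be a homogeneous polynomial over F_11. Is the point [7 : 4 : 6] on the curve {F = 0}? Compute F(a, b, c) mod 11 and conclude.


F(7,4,6) ≡ 7 (mod 11); P is NOT on the curve.

Evaluate F(7, 4, 6) term-by-term (mod 11).
  -2*X*Y ↦ -2·7·4·1 = -56
  -X*Z ↦ -1·7·1·6 = -42
  -2*Y**2 ↦ -2·1·16·1 = -32
  -2*Y*Z ↦ -2·1·4·6 = -48
  3*Z**2 ↦ 3·1·1·36 = 108
Sum: F(7, 4, 6) = (-56) + (-42) + (-32) + (-48) + (108) = -70.
Reducing mod 11: -70 ≡ 7 (mod 11).
Since F(a, b, c) ≡ 7 ≠ 0 (mod 11), P does NOT lie on the curve.


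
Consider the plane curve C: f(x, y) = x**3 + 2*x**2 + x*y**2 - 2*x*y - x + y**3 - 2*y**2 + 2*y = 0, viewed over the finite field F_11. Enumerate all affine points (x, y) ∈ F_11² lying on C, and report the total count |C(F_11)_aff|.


Affine F_11-points: {(0, 0), (1, 10), (3, 3), (4, 10), (5, 5), (6, 2), (8, 3), (9, 3), (9, 6)}; count = 9.

For each of the 121 pairs (x, y) ∈ F_11², evaluate f(x, y) mod 11. Record the zeros.
  x = 0: [0↦0, 1↦1, 2↦4, 3↦4, 4↦7, 5↦8, 6↦2, 7↦6, 8↦4, 9↦2, 10↦6]  zeros at y ∈ {0}
  x = 1: [0↦2, 1↦2, 2↦6, 3↦9, 4↦6, 5↦3, 6↦6, 7↦10, 8↦10, 9↦1, 10↦0]  zeros at y ∈ {10}
  x = 2: [0↦3, 1↦2, 2↦7, 3↦2, 4↦4, 5↦8, 6↦9, 7↦2, 8↦4, 9↦10, 10↦4]  zeros at y ∈ ∅
  x = 3: [0↦9, 1↦7, 2↦2, 3↦0, 4↦7, 5↦7, 6↦6, 7↦10, 8↦3, 9↦2, 10↦2]  zeros at y ∈ {3}
  x = 4: [0↦4, 1↦1, 2↦8, 3↦9, 4↦10, 5↦6, 6↦3, 7↦7, 8↦2, 9↦5, 10↦0]  zeros at y ∈ {10}
  x = 5: [0↦5, 1↦1, 2↦9, 3↦2, 4↦8, 5↦0, 6↦6, 7↦10, 8↦7, 9↦3, 10↦4]  zeros at y ∈ {5}
  x = 6: [0↦7, 1↦2, 2↦0, 3↦7, 4↦7, 5↦6, 6↦10, 7↦3, 8↦2, 9↦2, 10↦9]  zeros at y ∈ {2}
  x = 7: [0↦5, 1↦10, 2↦9, 3↦8, 4↦2, 5↦8, 6↦10, 7↦3, 8↦4, 9↦8, 10↦10]  zeros at y ∈ ∅
  x = 8: [0↦5, 1↦9, 2↦9, 3↦0, 4↦10, 5↦1, 6↦1, 7↦5, 8↦8, 9↦5, 10↦2]  zeros at y ∈ {3}
  x = 9: [0↦2, 1↦5, 2↦6, 3↦0, 4↦4, 5↦2, 6↦0, 7↦4, 8↦9, 9↦10, 10↦2]  zeros at y ∈ {3, 6}
  x = 10: [0↦2, 1↦4, 2↦6, 3↦3, 4↦1, 5↦6, 6↦2, 7↦6, 8↦2, 9↦7, 10↦5]  zeros at y ∈ ∅
Collecting zeros: affine points = {(0, 0), (1, 10), (3, 3), (4, 10), (5, 5), (6, 2), (8, 3), (9, 3), (9, 6)}.
Total count |C(F_11)_aff| = 9.


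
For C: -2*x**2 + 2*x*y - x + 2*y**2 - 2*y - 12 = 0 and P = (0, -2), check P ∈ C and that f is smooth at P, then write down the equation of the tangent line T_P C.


Tangent line at P: -5*x - 10*y - 20 = 0.

Step 1: f(0, -2) = 0, so P lies on C.
Step 2: partial derivatives
  f_x(x, y) = -4*x + 2*y - 1, f_y(x, y) = 2*x + 4*y - 2.
  f_x(P) = -5, f_y(P) = -10 (gradient nonzero, so P is smooth).
Step 3: tangent line at P: -5·(x − 0) + -10·(y − -2) = 0.
Expanding: -5*x - 10*y - 20 = 0.


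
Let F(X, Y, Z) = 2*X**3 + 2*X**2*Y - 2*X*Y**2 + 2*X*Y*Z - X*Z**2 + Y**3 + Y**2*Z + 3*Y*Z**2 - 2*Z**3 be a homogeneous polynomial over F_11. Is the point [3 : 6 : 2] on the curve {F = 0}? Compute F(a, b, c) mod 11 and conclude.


F(3,6,2) ≡ 9 (mod 11); P is NOT on the curve.

Evaluate F(3, 6, 2) term-by-term (mod 11).
  2*X**3 ↦ 2·27·1·1 = 54
  2*X**2*Y ↦ 2·9·6·1 = 108
  -2*X*Y**2 ↦ -2·3·36·1 = -216
  2*X*Y*Z ↦ 2·3·6·2 = 72
  -X*Z**2 ↦ -1·3·1·4 = -12
  Y**3 ↦ 1·1·216·1 = 216
  Y**2*Z ↦ 1·1·36·2 = 72
  3*Y*Z**2 ↦ 3·1·6·4 = 72
  -2*Z**3 ↦ -2·1·1·8 = -16
Sum: F(3, 6, 2) = (54) + (108) + (-216) + (72) + (-12) + (216) + (72) + (72) + (-16) = 350.
Reducing mod 11: 350 ≡ 9 (mod 11).
Since F(a, b, c) ≡ 9 ≠ 0 (mod 11), P does NOT lie on the curve.


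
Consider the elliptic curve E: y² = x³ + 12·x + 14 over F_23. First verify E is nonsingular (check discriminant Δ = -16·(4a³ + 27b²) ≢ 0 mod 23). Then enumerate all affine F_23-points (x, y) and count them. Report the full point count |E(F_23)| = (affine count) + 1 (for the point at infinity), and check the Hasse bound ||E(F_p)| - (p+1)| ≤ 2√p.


Affine points = {(1, 2), (1, 21), (2, 0), (3, 10), (3, 13), (6, 7), (6, 16), (7, 2), (7, 21), (8, 1), (8, 22), (9, 0), (12, 0), (15, 2), (15, 21), (16, 1), (16, 22), (17, 5), (17, 18), (18, 6), (18, 17), (22, 1), (22, 22)}; affine count = 23; |E(F_23)| = 24.

Discriminant check: Δ ∝ 4a³ + 27b² = 4·12³ + 27·14² = 4·1728 + 27·196 ≡ 14 (mod 23). Nonzero ⇒ E is nonsingular.
For each x ∈ F_23, compute rhs = x³ + 12·x + 14 mod 23, then count y ∈ F_23 with y² ≡ rhs.
  x = 0: rhs = 14, matching y values: none (0 points).
  x = 1: rhs = 4, matching y values: 2, 21 (2 points).
  x = 2: rhs = 0, matching y values: 0 (1 points).
  x = 3: rhs = 8, matching y values: 10, 13 (2 points).
  x = 4: rhs = 11, matching y values: none (0 points).
  x = 5: rhs = 15, matching y values: none (0 points).
  x = 6: rhs = 3, matching y values: 7, 16 (2 points).
  x = 7: rhs = 4, matching y values: 2, 21 (2 points).
  x = 8: rhs = 1, matching y values: 1, 22 (2 points).
  x = 9: rhs = 0, matching y values: 0 (1 points).
  x = 10: rhs = 7, matching y values: none (0 points).
  x = 11: rhs = 5, matching y values: none (0 points).
  x = 12: rhs = 0, matching y values: 0 (1 points).
  x = 13: rhs = 21, matching y values: none (0 points).
  x = 14: rhs = 5, matching y values: none (0 points).
  x = 15: rhs = 4, matching y values: 2, 21 (2 points).
  x = 16: rhs = 1, matching y values: 1, 22 (2 points).
  x = 17: rhs = 2, matching y values: 5, 18 (2 points).
  x = 18: rhs = 13, matching y values: 6, 17 (2 points).
  x = 19: rhs = 17, matching y values: none (0 points).
  x = 20: rhs = 20, matching y values: none (0 points).
  x = 21: rhs = 5, matching y values: none (0 points).
  x = 22: rhs = 1, matching y values: 1, 22 (2 points).
Total affine count: 23.
Full point count |E(F_23)| = 23 + 1 = 24.
Hasse bound: |24 − (23+1)| = |0| = 0 ≤ 2√23 ≈ 9.5917 ✓.


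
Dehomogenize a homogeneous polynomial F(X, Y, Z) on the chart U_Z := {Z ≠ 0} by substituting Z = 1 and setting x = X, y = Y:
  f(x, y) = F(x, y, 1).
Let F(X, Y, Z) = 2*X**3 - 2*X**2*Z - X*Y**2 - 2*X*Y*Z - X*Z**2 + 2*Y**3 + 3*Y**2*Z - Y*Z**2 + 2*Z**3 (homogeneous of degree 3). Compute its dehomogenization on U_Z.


f(x, y) = 2*x**3 - 2*x**2 - x*y**2 - 2*x*y - x + 2*y**3 + 3*y**2 - y + 2

On U_Z we set Z = 1. Each monomial c·X^i·Y^j·Z^k in F becomes c·x^i·y^j·1^k = c·x^i·y^j.
Substituting Z = 1: F(X, Y, 1) = 2*x**3 - 2*x**2 - x*y**2 - 2*x*y - x + 2*y**3 + 3*y**2 - y + 2.
Note: deg(f) ≤ deg(F) = 3; strict inequality happens when F is divisible by Z (lost terms).


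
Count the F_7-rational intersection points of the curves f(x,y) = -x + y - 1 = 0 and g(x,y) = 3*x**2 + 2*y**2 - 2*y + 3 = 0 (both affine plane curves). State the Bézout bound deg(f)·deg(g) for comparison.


Common zeros: {(4, 5)}; count = 1; Bézout bound = 2.

deg(f) = 1, deg(g) = 2, so Bézout bound = 2.
Scan x ∈ F_7. For each x, list the y ∈ F_7 with f(x, y) ≡ 0 and those with g(x, y) ≡ 0 (mod 7); the common zeros in that column are the intersection.
  x = 0: f ≡ 0 at y ∈ {1}; g ≡ 0 at y ∈ {2, 6}; common: ∅.
  x = 1: f ≡ 0 at y ∈ {2}; g ≡ 0 at y ∈ ∅; common: ∅.
  x = 2: f ≡ 0 at y ∈ {3}; g ≡ 0 at y ∈ ∅; common: ∅.
  x = 3: f ≡ 0 at y ∈ {4}; g ≡ 0 at y ∈ {3, 5}; common: ∅.
  x = 4: f ≡ 0 at y ∈ {5}; g ≡ 0 at y ∈ {3, 5}; common: {5}.
  x = 5: f ≡ 0 at y ∈ {6}; g ≡ 0 at y ∈ ∅; common: ∅.
  x = 6: f ≡ 0 at y ∈ {0}; g ≡ 0 at y ∈ ∅; common: ∅.
Collecting: common zeros = {(4, 5)}, so the count is 1.
Comparison with the Bézout bound: 1 ≤ 2 = deg(f)·deg(g), as expected for curves with no common component (the affine F_7-count falls short of the bound because intersections may lie at infinity, over extension fields, or carry multiplicity).


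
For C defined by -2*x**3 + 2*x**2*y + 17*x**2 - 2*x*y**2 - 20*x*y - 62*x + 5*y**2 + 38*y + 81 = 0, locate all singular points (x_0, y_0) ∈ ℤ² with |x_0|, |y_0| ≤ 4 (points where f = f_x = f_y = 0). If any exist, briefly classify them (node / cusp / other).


Singular points: {(2, -3)}; classification: node.

Compute partial derivatives:
  f_x = -6*x**2 + 4*x*y + 34*x - 2*y**2 - 20*y - 62.
  f_y = 2*x**2 - 4*x*y - 20*x + 10*y + 38.
Scan x_0 ∈ {−4, ..., 4}. For each x_0, f_y(x_0, y) is a polynomial in y; find its integer roots y ∈ {−4, ..., 4}, then test f_x and f at those candidates.
  x = -4: f_y(-4, y) = 26*y + 150; no integer root y with |y| ≤ 4.
  x = -3: f_y(-3, y) = 22*y + 116; no integer root y with |y| ≤ 4.
  x = -2: f_y(-2, y) = 18*y + 86; no integer root y with |y| ≤ 4.
  x = -1: f_y(-1, y) = 14*y + 60; no integer root y with |y| ≤ 4.
  x = 0: f_y(0, y) = 10*y + 38; no integer root y with |y| ≤ 4.
  x = 1: f_y(1, y) = 6*y + 20; no integer root y with |y| ≤ 4.
  x = 2: f_y(2, y) = 2*y + 6; vanishes at y ∈ {-3}. (2, -3): f_x = 0, f = 0 — SINGULAR.
  x = 3: f_y(3, y) = -2*y - 4; vanishes at y ∈ {-2}. (3, -2): f_x = -6 ≠ 0.
  x = 4: f_y(4, y) = -6*y - 10; no integer root y with |y| ≤ 4.
Only singular point on the grid: (2, -3).
Classify: substitute x = 2 + u, y = -3 + v and expand: f = -2*u**3 + 2*u**2*v - u**2 - 2*u*v**2 + v**2.
No constant or linear terms (consistent with a singular point). Quadratic part: -u**2 + v**2. Cubic part: -2*u**3 + 2*u**2*v - 2*u*v**2.
The quadratic part v**2 - u**2 = (v − u)(v + u) splits into two distinct linear factors, so there are two distinct tangent lines y − -3 = ±(x − 2) — this is a node (ordinary double point).
Classification: node.


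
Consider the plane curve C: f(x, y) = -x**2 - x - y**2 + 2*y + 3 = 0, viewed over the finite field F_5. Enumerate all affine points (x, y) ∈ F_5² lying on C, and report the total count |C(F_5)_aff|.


Affine F_5-points: {(0, 3), (0, 4), (4, 3), (4, 4)}; count = 4.

For each of the 25 pairs (x, y) ∈ F_5², evaluate f(x, y) mod 5. Record the zeros.
  x = 0: [0↦3, 1↦4, 2↦3, 3↦0, 4↦0]  zeros at y ∈ {3, 4}
  x = 1: [0↦1, 1↦2, 2↦1, 3↦3, 4↦3]  zeros at y ∈ ∅
  x = 2: [0↦2, 1↦3, 2↦2, 3↦4, 4↦4]  zeros at y ∈ ∅
  x = 3: [0↦1, 1↦2, 2↦1, 3↦3, 4↦3]  zeros at y ∈ ∅
  x = 4: [0↦3, 1↦4, 2↦3, 3↦0, 4↦0]  zeros at y ∈ {3, 4}
Collecting zeros: affine points = {(0, 3), (0, 4), (4, 3), (4, 4)}.
Total count |C(F_5)_aff| = 4.


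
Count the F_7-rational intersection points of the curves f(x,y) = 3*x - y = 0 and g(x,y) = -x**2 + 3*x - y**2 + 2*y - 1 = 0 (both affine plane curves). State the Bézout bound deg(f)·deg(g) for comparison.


Common zeros: ∅; count = 0; Bézout bound = 2.

deg(f) = 1, deg(g) = 2, so Bézout bound = 2.
Scan x ∈ F_7. For each x, list the y ∈ F_7 with f(x, y) ≡ 0 and those with g(x, y) ≡ 0 (mod 7); the common zeros in that column are the intersection.
  x = 0: f ≡ 0 at y ∈ {0}; g ≡ 0 at y ∈ {1}; common: ∅.
  x = 1: f ≡ 0 at y ∈ {3}; g ≡ 0 at y ∈ {4, 5}; common: ∅.
  x = 2: f ≡ 0 at y ∈ {6}; g ≡ 0 at y ∈ {4, 5}; common: ∅.
  x = 3: f ≡ 0 at y ∈ {2}; g ≡ 0 at y ∈ {1}; common: ∅.
  x = 4: f ≡ 0 at y ∈ {5}; g ≡ 0 at y ∈ ∅; common: ∅.
  x = 5: f ≡ 0 at y ∈ {1}; g ≡ 0 at y ∈ {3, 6}; common: ∅.
  x = 6: f ≡ 0 at y ∈ {4}; g ≡ 0 at y ∈ ∅; common: ∅.
Collecting: common zeros = ∅, so the count is 0.
Comparison with the Bézout bound: 0 ≤ 2 = deg(f)·deg(g), as expected for curves with no common component (the affine F_7-count falls short of the bound because intersections may lie at infinity, over extension fields, or carry multiplicity).


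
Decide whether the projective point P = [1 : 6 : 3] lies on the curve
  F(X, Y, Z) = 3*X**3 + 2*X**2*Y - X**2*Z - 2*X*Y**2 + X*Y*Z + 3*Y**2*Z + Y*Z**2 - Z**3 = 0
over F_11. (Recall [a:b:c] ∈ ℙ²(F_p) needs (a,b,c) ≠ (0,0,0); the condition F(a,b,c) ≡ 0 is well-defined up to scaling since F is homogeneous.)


F(1,6,3) ≡ 1 (mod 11); P is NOT on the curve.

Evaluate F(1, 6, 3) term-by-term (mod 11).
  3*X**3 ↦ 3·1·1·1 = 3
  2*X**2*Y ↦ 2·1·6·1 = 12
  -X**2*Z ↦ -1·1·1·3 = -3
  -2*X*Y**2 ↦ -2·1·36·1 = -72
  X*Y*Z ↦ 1·1·6·3 = 18
  3*Y**2*Z ↦ 3·1·36·3 = 324
  Y*Z**2 ↦ 1·1·6·9 = 54
  -Z**3 ↦ -1·1·1·27 = -27
Sum: F(1, 6, 3) = (3) + (12) + (-3) + (-72) + (18) + (324) + (54) + (-27) = 309.
Reducing mod 11: 309 ≡ 1 (mod 11).
Since F(a, b, c) ≡ 1 ≠ 0 (mod 11), P does NOT lie on the curve.


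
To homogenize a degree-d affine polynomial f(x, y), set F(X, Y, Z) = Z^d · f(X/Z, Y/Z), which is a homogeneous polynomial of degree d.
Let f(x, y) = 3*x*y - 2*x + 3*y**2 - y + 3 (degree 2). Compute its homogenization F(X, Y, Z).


F(X, Y, Z) = 3*X*Y - 2*X*Z + 3*Y**2 - Y*Z + 3*Z**2

deg(f) = 2.
Substitute x = X/Z, y = Y/Z into f, then multiply by Z^2.
  monomial 3·x^1·y^1 ↦ 3·X^1·Y^1·Z^0.
  monomial -2·x^1·y^0 ↦ -2·X^1·Y^0·Z^1.
  monomial 3·x^0·y^2 ↦ 3·X^0·Y^2·Z^0.
  monomial -1·x^0·y^1 ↦ -1·X^0·Y^1·Z^1.
  monomial 3·x^0·y^0 ↦ 3·X^0·Y^0·Z^2.
Collecting: F(X, Y, Z) = 3*X*Y - 2*X*Z + 3*Y**2 - Y*Z + 3*Z**2.


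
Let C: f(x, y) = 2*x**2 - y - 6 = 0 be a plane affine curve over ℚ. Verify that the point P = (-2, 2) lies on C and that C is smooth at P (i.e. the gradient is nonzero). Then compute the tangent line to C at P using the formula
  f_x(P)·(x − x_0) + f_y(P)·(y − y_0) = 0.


Tangent line at P: -8*x - y - 14 = 0.

Step 1: f(-2, 2) = 0, so P lies on C.
Step 2: partial derivatives
  f_x(x, y) = 4*x, f_y(x, y) = -1.
  f_x(P) = -8, f_y(P) = -1 (gradient nonzero, so P is smooth).
Step 3: tangent line at P: -8·(x − -2) + -1·(y − 2) = 0.
Expanding: -8*x - y - 14 = 0.


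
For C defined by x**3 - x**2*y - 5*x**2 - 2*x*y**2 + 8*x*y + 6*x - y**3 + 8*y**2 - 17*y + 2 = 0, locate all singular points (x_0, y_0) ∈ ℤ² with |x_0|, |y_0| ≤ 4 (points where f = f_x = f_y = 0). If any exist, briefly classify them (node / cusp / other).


Singular points: {(2, 1)}; classification: cusp.

Compute partial derivatives:
  f_x = 3*x**2 - 2*x*y - 10*x - 2*y**2 + 8*y + 6.
  f_y = -x**2 - 4*x*y + 8*x - 3*y**2 + 16*y - 17.
Scan x_0 ∈ {−4, ..., 4}. For each x_0, f_y(x_0, y) is a polynomial in y; find its integer roots y ∈ {−4, ..., 4}, then test f_x and f at those candidates.
  x = -4: f_y(-4, y) = -3*y**2 + 32*y - 65; no integer root y with |y| ≤ 4.
  x = -3: f_y(-3, y) = -3*y**2 + 28*y - 50; no integer root y with |y| ≤ 4.
  x = -2: f_y(-2, y) = -3*y**2 + 24*y - 37; no integer root y with |y| ≤ 4.
  x = -1: f_y(-1, y) = -3*y**2 + 20*y - 26; no integer root y with |y| ≤ 4.
  x = 0: f_y(0, y) = -3*y**2 + 16*y - 17; no integer root y with |y| ≤ 4.
  x = 1: f_y(1, y) = -3*y**2 + 12*y - 10; no integer root y with |y| ≤ 4.
  x = 2: f_y(2, y) = -3*y**2 + 8*y - 5; vanishes at y ∈ {1}. (2, 1): f_x = 0, f = 0 — SINGULAR.
  x = 3: f_y(3, y) = -3*y**2 + 4*y - 2; no integer root y with |y| ≤ 4.
  x = 4: f_y(4, y) = -3*y**2 - 1; no integer root y with |y| ≤ 4.
Only singular point on the grid: (2, 1).
Classify: substitute x = 2 + u, y = 1 + v and expand: f = u**3 - u**2*v - 2*u*v**2 - v**3 + v**2.
No constant or linear terms (consistent with a singular point). Quadratic part: v**2. Cubic part: u**3 - u**2*v - 2*u*v**2 - v**3.
The quadratic part v**2 is a perfect square, so there is a single (double) tangent line v = 0, i.e. y = 1. Restricting the cubic part to that line (v = 0) leaves u**3 ≠ 0, so f is not divisible by v and the branch is v² ≈ -u**3 to lowest order — this is a cusp.
Classification: cusp.


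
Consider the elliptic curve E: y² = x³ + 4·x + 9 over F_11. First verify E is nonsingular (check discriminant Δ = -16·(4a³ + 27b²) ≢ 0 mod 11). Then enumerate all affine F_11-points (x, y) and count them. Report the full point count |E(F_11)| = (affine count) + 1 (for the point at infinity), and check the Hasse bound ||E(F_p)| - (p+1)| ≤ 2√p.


Affine points = {(0, 3), (0, 8), (1, 5), (1, 6), (2, 5), (2, 6), (3, 2), (3, 9), (4, 1), (4, 10), (5, 0), (8, 5), (8, 6), (9, 2), (9, 9), (10, 2), (10, 9)}; affine count = 17; |E(F_11)| = 18.

Discriminant check: Δ ∝ 4a³ + 27b² = 4·4³ + 27·9² = 4·64 + 27·81 ≡ 1 (mod 11). Nonzero ⇒ E is nonsingular.
For each x ∈ F_11, compute rhs = x³ + 4·x + 9 mod 11, then count y ∈ F_11 with y² ≡ rhs.
  x = 0: rhs = 9, matching y values: 3, 8 (2 points).
  x = 1: rhs = 3, matching y values: 5, 6 (2 points).
  x = 2: rhs = 3, matching y values: 5, 6 (2 points).
  x = 3: rhs = 4, matching y values: 2, 9 (2 points).
  x = 4: rhs = 1, matching y values: 1, 10 (2 points).
  x = 5: rhs = 0, matching y values: 0 (1 points).
  x = 6: rhs = 7, matching y values: none (0 points).
  x = 7: rhs = 6, matching y values: none (0 points).
  x = 8: rhs = 3, matching y values: 5, 6 (2 points).
  x = 9: rhs = 4, matching y values: 2, 9 (2 points).
  x = 10: rhs = 4, matching y values: 2, 9 (2 points).
Total affine count: 17.
Full point count |E(F_11)| = 17 + 1 = 18.
Hasse bound: |18 − (11+1)| = |6| = 6 ≤ 2√11 ≈ 6.6332 ✓.


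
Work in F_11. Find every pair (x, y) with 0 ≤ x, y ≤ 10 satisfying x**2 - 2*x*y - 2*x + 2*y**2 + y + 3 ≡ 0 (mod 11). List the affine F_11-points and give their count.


Affine F_11-points: {(4, 0), (4, 9), (5, 1), (5, 9), (6, 5), (6, 6), (8, 6), (8, 7), (9, 0), (9, 3), (10, 1), (10, 3)}; count = 12.

For each of the 121 pairs (x, y) ∈ F_11², evaluate f(x, y) mod 11. Record the zeros.
  x = 0: [0↦3, 1↦6, 2↦2, 3↦2, 4↦6, 5↦3, 6↦4, 7↦9, 8↦7, 9↦9, 10↦4]  zeros at y ∈ ∅
  x = 1: [0↦2, 1↦3, 2↦8, 3↦6, 4↦8, 5↦3, 6↦2, 7↦5, 8↦1, 9↦1, 10↦5]  zeros at y ∈ ∅
  x = 2: [0↦3, 1↦2, 2↦5, 3↦1, 4↦1, 5↦5, 6↦2, 7↦3, 8↦8, 9↦6, 10↦8]  zeros at y ∈ ∅
  x = 3: [0↦6, 1↦3, 2↦4, 3↦9, 4↦7, 5↦9, 6↦4, 7↦3, 8↦6, 9↦2, 10↦2]  zeros at y ∈ ∅
  x = 4: [0↦0, 1↦6, 2↦5, 3↦8, 4↦4, 5↦4, 6↦8, 7↦5, 8↦6, 9↦0, 10↦9]  zeros at y ∈ {0, 9}
  x = 5: [0↦7, 1↦0, 2↦8, 3↦9, 4↦3, 5↦1, 6↦3, 7↦9, 8↦8, 9↦0, 10↦7]  zeros at y ∈ {1, 9}
  x = 6: [0↦5, 1↦7, 2↦2, 3↦1, 4↦4, 5↦0, 6↦0, 7↦4, 8↦1, 9↦2, 10↦7]  zeros at y ∈ {5, 6}
  x = 7: [0↦5, 1↦5, 2↦9, 3↦6, 4↦7, 5↦1, 6↦10, 7↦1, 8↦7, 9↦6, 10↦9]  zeros at y ∈ ∅
  x = 8: [0↦7, 1↦5, 2↦7, 3↦2, 4↦1, 5↦4, 6↦0, 7↦0, 8↦4, 9↦1, 10↦2]  zeros at y ∈ {6, 7}
  x = 9: [0↦0, 1↦7, 2↦7, 3↦0, 4↦8, 5↦9, 6↦3, 7↦1, 8↦3, 9↦9, 10↦8]  zeros at y ∈ {0, 3}
  x = 10: [0↦6, 1↦0, 2↦9, 3↦0, 4↦6, 5↦5, 6↦8, 7↦4, 8↦4, 9↦8, 10↦5]  zeros at y ∈ {1, 3}
Collecting zeros: affine points = {(4, 0), (4, 9), (5, 1), (5, 9), (6, 5), (6, 6), (8, 6), (8, 7), (9, 0), (9, 3), (10, 1), (10, 3)}.
Total count |C(F_11)_aff| = 12.


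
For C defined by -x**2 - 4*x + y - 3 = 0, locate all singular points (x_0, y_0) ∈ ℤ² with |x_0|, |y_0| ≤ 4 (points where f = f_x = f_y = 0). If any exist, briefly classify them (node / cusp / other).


No singular points in the scanned grid; C is smooth there.

Compute partial derivatives:
  f_x = -2*x - 4.
  f_y = 1.
f_y = 1 is a nonzero constant, so f_y never vanishes: no point (x, y) can satisfy f = f_x = f_y = 0. In particular no (x, y) ∈ {−4, ..., 4}² is singular; the curve is smooth.


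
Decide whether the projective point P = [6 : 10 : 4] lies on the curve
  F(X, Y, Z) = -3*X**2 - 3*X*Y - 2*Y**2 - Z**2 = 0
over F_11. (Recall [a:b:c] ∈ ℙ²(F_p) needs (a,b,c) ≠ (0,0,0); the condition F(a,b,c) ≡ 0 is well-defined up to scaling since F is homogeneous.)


F(6,10,4) ≡ 2 (mod 11); P is NOT on the curve.

Evaluate F(6, 10, 4) term-by-term (mod 11).
  -3*X**2 ↦ -3·36·1·1 = -108
  -3*X*Y ↦ -3·6·10·1 = -180
  -2*Y**2 ↦ -2·1·100·1 = -200
  -Z**2 ↦ -1·1·1·16 = -16
Sum: F(6, 10, 4) = (-108) + (-180) + (-200) + (-16) = -504.
Reducing mod 11: -504 ≡ 2 (mod 11).
Since F(a, b, c) ≡ 2 ≠ 0 (mod 11), P does NOT lie on the curve.


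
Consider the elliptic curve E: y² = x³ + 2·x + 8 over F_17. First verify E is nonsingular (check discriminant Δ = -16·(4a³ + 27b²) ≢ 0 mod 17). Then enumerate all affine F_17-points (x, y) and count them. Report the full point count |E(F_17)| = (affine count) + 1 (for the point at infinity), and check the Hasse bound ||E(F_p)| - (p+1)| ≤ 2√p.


Affine points = {(0, 5), (0, 12), (6, 7), (6, 10), (7, 5), (7, 12), (8, 3), (8, 14), (10, 5), (10, 12), (11, 1), (11, 16), (12, 3), (12, 14), (13, 2), (13, 15), (14, 3), (14, 14), (15, 8), (15, 9)}; affine count = 20; |E(F_17)| = 21.

Discriminant check: Δ ∝ 4a³ + 27b² = 4·2³ + 27·8² = 4·8 + 27·64 ≡ 9 (mod 17). Nonzero ⇒ E is nonsingular.
For each x ∈ F_17, compute rhs = x³ + 2·x + 8 mod 17, then count y ∈ F_17 with y² ≡ rhs.
  x = 0: rhs = 8, matching y values: 5, 12 (2 points).
  x = 1: rhs = 11, matching y values: none (0 points).
  x = 2: rhs = 3, matching y values: none (0 points).
  x = 3: rhs = 7, matching y values: none (0 points).
  x = 4: rhs = 12, matching y values: none (0 points).
  x = 5: rhs = 7, matching y values: none (0 points).
  x = 6: rhs = 15, matching y values: 7, 10 (2 points).
  x = 7: rhs = 8, matching y values: 5, 12 (2 points).
  x = 8: rhs = 9, matching y values: 3, 14 (2 points).
  x = 9: rhs = 7, matching y values: none (0 points).
  x = 10: rhs = 8, matching y values: 5, 12 (2 points).
  x = 11: rhs = 1, matching y values: 1, 16 (2 points).
  x = 12: rhs = 9, matching y values: 3, 14 (2 points).
  x = 13: rhs = 4, matching y values: 2, 15 (2 points).
  x = 14: rhs = 9, matching y values: 3, 14 (2 points).
  x = 15: rhs = 13, matching y values: 8, 9 (2 points).
  x = 16: rhs = 5, matching y values: none (0 points).
Total affine count: 20.
Full point count |E(F_17)| = 20 + 1 = 21.
Hasse bound: |21 − (17+1)| = |3| = 3 ≤ 2√17 ≈ 8.2462 ✓.


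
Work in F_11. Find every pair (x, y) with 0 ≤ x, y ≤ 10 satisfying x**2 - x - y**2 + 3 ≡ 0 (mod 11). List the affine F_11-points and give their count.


Affine F_11-points: {(0, 5), (0, 6), (1, 5), (1, 6), (2, 4), (2, 7), (3, 3), (3, 8), (4, 2), (4, 9), (5, 1), (5, 10), (6, 0), (7, 1), (7, 10), (8, 2), (8, 9), (9, 3), (9, 8), (10, 4), (10, 7)}; count = 21.

For each of the 121 pairs (x, y) ∈ F_11², evaluate f(x, y) mod 11. Record the zeros.
  x = 0: [0↦3, 1↦2, 2↦10, 3↦5, 4↦9, 5↦0, 6↦0, 7↦9, 8↦5, 9↦10, 10↦2]  zeros at y ∈ {5, 6}
  x = 1: [0↦3, 1↦2, 2↦10, 3↦5, 4↦9, 5↦0, 6↦0, 7↦9, 8↦5, 9↦10, 10↦2]  zeros at y ∈ {5, 6}
  x = 2: [0↦5, 1↦4, 2↦1, 3↦7, 4↦0, 5↦2, 6↦2, 7↦0, 8↦7, 9↦1, 10↦4]  zeros at y ∈ {4, 7}
  x = 3: [0↦9, 1↦8, 2↦5, 3↦0, 4↦4, 5↦6, 6↦6, 7↦4, 8↦0, 9↦5, 10↦8]  zeros at y ∈ {3, 8}
  x = 4: [0↦4, 1↦3, 2↦0, 3↦6, 4↦10, 5↦1, 6↦1, 7↦10, 8↦6, 9↦0, 10↦3]  zeros at y ∈ {2, 9}
  x = 5: [0↦1, 1↦0, 2↦8, 3↦3, 4↦7, 5↦9, 6↦9, 7↦7, 8↦3, 9↦8, 10↦0]  zeros at y ∈ {1, 10}
  x = 6: [0↦0, 1↦10, 2↦7, 3↦2, 4↦6, 5↦8, 6↦8, 7↦6, 8↦2, 9↦7, 10↦10]  zeros at y ∈ {0}
  x = 7: [0↦1, 1↦0, 2↦8, 3↦3, 4↦7, 5↦9, 6↦9, 7↦7, 8↦3, 9↦8, 10↦0]  zeros at y ∈ {1, 10}
  x = 8: [0↦4, 1↦3, 2↦0, 3↦6, 4↦10, 5↦1, 6↦1, 7↦10, 8↦6, 9↦0, 10↦3]  zeros at y ∈ {2, 9}
  x = 9: [0↦9, 1↦8, 2↦5, 3↦0, 4↦4, 5↦6, 6↦6, 7↦4, 8↦0, 9↦5, 10↦8]  zeros at y ∈ {3, 8}
  x = 10: [0↦5, 1↦4, 2↦1, 3↦7, 4↦0, 5↦2, 6↦2, 7↦0, 8↦7, 9↦1, 10↦4]  zeros at y ∈ {4, 7}
Collecting zeros: affine points = {(0, 5), (0, 6), (1, 5), (1, 6), (2, 4), (2, 7), (3, 3), (3, 8), (4, 2), (4, 9), (5, 1), (5, 10), (6, 0), (7, 1), (7, 10), (8, 2), (8, 9), (9, 3), (9, 8), (10, 4), (10, 7)}.
Total count |C(F_11)_aff| = 21.


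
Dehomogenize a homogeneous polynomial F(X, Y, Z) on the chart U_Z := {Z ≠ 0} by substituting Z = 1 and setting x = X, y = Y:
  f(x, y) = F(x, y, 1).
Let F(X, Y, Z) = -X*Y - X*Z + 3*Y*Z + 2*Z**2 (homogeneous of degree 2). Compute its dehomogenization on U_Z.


f(x, y) = -x*y - x + 3*y + 2

On U_Z we set Z = 1. Each monomial c·X^i·Y^j·Z^k in F becomes c·x^i·y^j·1^k = c·x^i·y^j.
Substituting Z = 1: F(X, Y, 1) = -x*y - x + 3*y + 2.
Note: deg(f) ≤ deg(F) = 2; strict inequality happens when F is divisible by Z (lost terms).


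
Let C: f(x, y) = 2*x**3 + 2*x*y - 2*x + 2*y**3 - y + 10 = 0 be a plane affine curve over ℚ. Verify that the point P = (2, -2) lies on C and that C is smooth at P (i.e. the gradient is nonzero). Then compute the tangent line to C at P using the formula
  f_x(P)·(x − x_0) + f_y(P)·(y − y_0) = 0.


Tangent line at P: 18*x + 27*y + 18 = 0.

Step 1: f(2, -2) = 0, so P lies on C.
Step 2: partial derivatives
  f_x(x, y) = 6*x**2 + 2*y - 2, f_y(x, y) = 2*x + 6*y**2 - 1.
  f_x(P) = 18, f_y(P) = 27 (gradient nonzero, so P is smooth).
Step 3: tangent line at P: 18·(x − 2) + 27·(y − -2) = 0.
Expanding: 18*x + 27*y + 18 = 0.


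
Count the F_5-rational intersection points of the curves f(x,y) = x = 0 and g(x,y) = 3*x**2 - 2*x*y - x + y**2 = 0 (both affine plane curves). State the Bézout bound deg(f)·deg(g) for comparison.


Common zeros: {(0, 0)}; count = 1; Bézout bound = 2.

deg(f) = 1, deg(g) = 2, so Bézout bound = 2.
Scan x ∈ F_5. For each x, list the y ∈ F_5 with f(x, y) ≡ 0 and those with g(x, y) ≡ 0 (mod 5); the common zeros in that column are the intersection.
  x = 0: f ≡ 0 at y ∈ {0, 1, 2, 3, 4}; g ≡ 0 at y ∈ {0}; common: {0}.
  x = 1: f ≡ 0 at y ∈ ∅; g ≡ 0 at y ∈ {3, 4}; common: ∅.
  x = 2: f ≡ 0 at y ∈ ∅; g ≡ 0 at y ∈ {0, 4}; common: ∅.
  x = 3: f ≡ 0 at y ∈ ∅; g ≡ 0 at y ∈ {3}; common: ∅.
  x = 4: f ≡ 0 at y ∈ ∅; g ≡ 0 at y ∈ ∅; common: ∅.
Collecting: common zeros = {(0, 0)}, so the count is 1.
Comparison with the Bézout bound: 1 ≤ 2 = deg(f)·deg(g), as expected for curves with no common component (the affine F_5-count falls short of the bound because intersections may lie at infinity, over extension fields, or carry multiplicity).


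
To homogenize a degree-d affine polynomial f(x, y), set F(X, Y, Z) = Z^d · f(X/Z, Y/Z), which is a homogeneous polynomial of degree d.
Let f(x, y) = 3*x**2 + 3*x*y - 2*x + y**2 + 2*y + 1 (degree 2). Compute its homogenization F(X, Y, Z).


F(X, Y, Z) = 3*X**2 + 3*X*Y - 2*X*Z + Y**2 + 2*Y*Z + Z**2

deg(f) = 2.
Substitute x = X/Z, y = Y/Z into f, then multiply by Z^2.
  monomial 3·x^2·y^0 ↦ 3·X^2·Y^0·Z^0.
  monomial 3·x^1·y^1 ↦ 3·X^1·Y^1·Z^0.
  monomial -2·x^1·y^0 ↦ -2·X^1·Y^0·Z^1.
  monomial 1·x^0·y^2 ↦ 1·X^0·Y^2·Z^0.
  monomial 2·x^0·y^1 ↦ 2·X^0·Y^1·Z^1.
  monomial 1·x^0·y^0 ↦ 1·X^0·Y^0·Z^2.
Collecting: F(X, Y, Z) = 3*X**2 + 3*X*Y - 2*X*Z + Y**2 + 2*Y*Z + Z**2.


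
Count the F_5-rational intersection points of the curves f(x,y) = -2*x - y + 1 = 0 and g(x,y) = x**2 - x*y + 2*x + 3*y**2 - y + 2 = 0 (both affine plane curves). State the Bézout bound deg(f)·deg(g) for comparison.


Common zeros: {(1, 4)}; count = 1; Bézout bound = 2.

deg(f) = 1, deg(g) = 2, so Bézout bound = 2.
Scan x ∈ F_5. For each x, list the y ∈ F_5 with f(x, y) ≡ 0 and those with g(x, y) ≡ 0 (mod 5); the common zeros in that column are the intersection.
  x = 0: f ≡ 0 at y ∈ {1}; g ≡ 0 at y ∈ ∅; common: ∅.
  x = 1: f ≡ 0 at y ∈ {4}; g ≡ 0 at y ∈ {0, 4}; common: {4}.
  x = 2: f ≡ 0 at y ∈ {2}; g ≡ 0 at y ∈ {0, 1}; common: ∅.
  x = 3: f ≡ 0 at y ∈ {0}; g ≡ 0 at y ∈ ∅; common: ∅.
  x = 4: f ≡ 0 at y ∈ {3}; g ≡ 0 at y ∈ ∅; common: ∅.
Collecting: common zeros = {(1, 4)}, so the count is 1.
Comparison with the Bézout bound: 1 ≤ 2 = deg(f)·deg(g), as expected for curves with no common component (the affine F_5-count falls short of the bound because intersections may lie at infinity, over extension fields, or carry multiplicity).


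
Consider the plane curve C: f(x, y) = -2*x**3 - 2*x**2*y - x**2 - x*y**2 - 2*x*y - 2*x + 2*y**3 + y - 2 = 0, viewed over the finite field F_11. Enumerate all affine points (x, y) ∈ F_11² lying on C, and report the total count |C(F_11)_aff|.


Affine F_11-points: {(0, 3), (0, 5), (3, 5), (4, 0), (4, 3), (4, 10), (5, 8), (6, 7), (6, 8), (6, 10), (7, 10), (8, 2), (8, 5), (8, 8), (9, 3)}; count = 15.

For each of the 121 pairs (x, y) ∈ F_11², evaluate f(x, y) mod 11. Record the zeros.
  x = 0: [0↦9, 1↦1, 2↦5, 3↦0, 4↦9, 5↦0, 6↦7, 7↦9, 8↦7, 9↦2, 10↦6]  zeros at y ∈ {3, 5}
  x = 1: [0↦4, 1↦2, 2↦10, 3↦7, 4↦5, 5↦5, 6↦8, 7↦4, 8↦5, 9↦1, 10↦4]  zeros at y ∈ ∅
  x = 2: [0↦7, 1↦7, 2↦4, 3↦10, 4↦4, 5↦9, 6↦4, 7↦1, 8↦1, 9↦5, 10↦3]  zeros at y ∈ ∅
  x = 3: [0↦6, 1↦4, 2↦8, 3↦8, 4↦5, 5↦0, 6↦5, 7↦10, 8↦5, 9↦2, 10↦2]  zeros at y ∈ {5}
  x = 4: [0↦0, 1↦3, 2↦10, 3↦0, 4↦7, 5↦10, 6↦10, 7↦8, 8↦5, 9↦2, 10↦0]  zeros at y ∈ {0, 3, 10}
  x = 5: [0↦10, 1↦3, 2↦9, 3↦7, 4↦9, 5↦5, 6↦7, 7↦5, 8↦0, 9↦4, 10↦7]  zeros at y ∈ {8}
  x = 6: [0↦2, 1↦3, 2↦4, 3↦6, 4↦10, 5↦6, 6↦6, 7↦0, 8↦0, 9↦7, 10↦0]  zeros at y ∈ {7, 8, 10}
  x = 7: [0↦8, 1↦2, 2↦5, 3↦7, 4↦9, 5↦1, 6↦6, 7↦3, 8↦4, 9↦10, 10↦0]  zeros at y ∈ {10}
  x = 8: [0↦5, 1↦10, 2↦0, 3↦9, 4↦5, 5↦0, 6↦6, 7↦2, 8↦0, 9↦1, 10↦6]  zeros at y ∈ {2, 5, 8}
  x = 9: [0↦3, 1↦4, 2↦10, 3↦0, 4↦8, 5↦2, 6↦5, 7↦7, 8↦9, 9↦1, 10↦6]  zeros at y ∈ {3}
  x = 10: [0↦1, 1↦5, 2↦1, 3↦1, 4↦6, 5↦6, 6↦2, 7↦6, 8↦8, 9↦9, 10↦10]  zeros at y ∈ ∅
Collecting zeros: affine points = {(0, 3), (0, 5), (3, 5), (4, 0), (4, 3), (4, 10), (5, 8), (6, 7), (6, 8), (6, 10), (7, 10), (8, 2), (8, 5), (8, 8), (9, 3)}.
Total count |C(F_11)_aff| = 15.


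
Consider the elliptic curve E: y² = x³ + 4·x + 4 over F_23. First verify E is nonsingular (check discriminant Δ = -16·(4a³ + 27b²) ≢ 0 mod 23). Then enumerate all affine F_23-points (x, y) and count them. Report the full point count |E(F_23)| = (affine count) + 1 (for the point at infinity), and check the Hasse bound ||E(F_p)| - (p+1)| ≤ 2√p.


Affine points = {(0, 2), (0, 21), (1, 3), (1, 20), (10, 3), (10, 20), (12, 3), (12, 20), (15, 9), (15, 14), (16, 1), (16, 22), (19, 4), (19, 19)}; affine count = 14; |E(F_23)| = 15.

Discriminant check: Δ ∝ 4a³ + 27b² = 4·4³ + 27·4² = 4·64 + 27·16 ≡ 21 (mod 23). Nonzero ⇒ E is nonsingular.
For each x ∈ F_23, compute rhs = x³ + 4·x + 4 mod 23, then count y ∈ F_23 with y² ≡ rhs.
  x = 0: rhs = 4, matching y values: 2, 21 (2 points).
  x = 1: rhs = 9, matching y values: 3, 20 (2 points).
  x = 2: rhs = 20, matching y values: none (0 points).
  x = 3: rhs = 20, matching y values: none (0 points).
  x = 4: rhs = 15, matching y values: none (0 points).
  x = 5: rhs = 11, matching y values: none (0 points).
  x = 6: rhs = 14, matching y values: none (0 points).
  x = 7: rhs = 7, matching y values: none (0 points).
  x = 8: rhs = 19, matching y values: none (0 points).
  x = 9: rhs = 10, matching y values: none (0 points).
  x = 10: rhs = 9, matching y values: 3, 20 (2 points).
  x = 11: rhs = 22, matching y values: none (0 points).
  x = 12: rhs = 9, matching y values: 3, 20 (2 points).
  x = 13: rhs = 22, matching y values: none (0 points).
  x = 14: rhs = 21, matching y values: none (0 points).
  x = 15: rhs = 12, matching y values: 9, 14 (2 points).
  x = 16: rhs = 1, matching y values: 1, 22 (2 points).
  x = 17: rhs = 17, matching y values: none (0 points).
  x = 18: rhs = 20, matching y values: none (0 points).
  x = 19: rhs = 16, matching y values: 4, 19 (2 points).
  x = 20: rhs = 11, matching y values: none (0 points).
  x = 21: rhs = 11, matching y values: none (0 points).
  x = 22: rhs = 22, matching y values: none (0 points).
Total affine count: 14.
Full point count |E(F_23)| = 14 + 1 = 15.
Hasse bound: |15 − (23+1)| = |-9| = 9 ≤ 2√23 ≈ 9.5917 ✓.
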